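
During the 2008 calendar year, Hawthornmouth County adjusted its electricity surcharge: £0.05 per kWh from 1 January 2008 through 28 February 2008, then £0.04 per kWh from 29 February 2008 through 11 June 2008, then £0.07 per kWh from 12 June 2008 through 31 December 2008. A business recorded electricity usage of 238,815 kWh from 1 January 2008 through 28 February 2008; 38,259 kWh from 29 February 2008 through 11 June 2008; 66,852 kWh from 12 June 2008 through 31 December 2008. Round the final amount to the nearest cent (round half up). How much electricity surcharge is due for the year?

1 January – 28 February 2008: 238,815 kWh at £0.05/kWh → £11,940.75
29 February – 11 June 2008: 38,259 kWh at £0.04/kWh → £1,530.36
12 June – 31 December 2008: 66,852 kWh at £0.07/kWh → £4,679.64

£18,150.75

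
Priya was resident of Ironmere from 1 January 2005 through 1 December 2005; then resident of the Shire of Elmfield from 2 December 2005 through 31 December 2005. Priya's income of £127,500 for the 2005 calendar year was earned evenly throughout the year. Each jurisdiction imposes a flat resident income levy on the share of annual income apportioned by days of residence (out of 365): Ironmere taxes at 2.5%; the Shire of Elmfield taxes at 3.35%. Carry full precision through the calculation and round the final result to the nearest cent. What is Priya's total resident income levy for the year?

Ironmere, 1 January – 1 December 2005: 335 days → £127,500 × 2.5% × 335/365 = £2,925.5137
The Shire of Elmfield, 2 December – 31 December 2005: 30 days → £127,500 × 3.35% × 30/365 = £351.0616
Total = £3,276.5753

£3,276.58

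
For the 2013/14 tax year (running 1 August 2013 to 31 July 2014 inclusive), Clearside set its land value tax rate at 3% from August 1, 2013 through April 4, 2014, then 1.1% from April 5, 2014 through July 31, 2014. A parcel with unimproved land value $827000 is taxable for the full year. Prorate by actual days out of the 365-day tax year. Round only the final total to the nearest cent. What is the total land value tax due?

August 1, 2013 – April 4, 2014: 247 days at 3% → $827000 × 3% × 247/365 = $16789.2329
April 5 – July 31, 2014: 118 days at 1.1% → $827000 × 1.1% × 118/365 = $2940.9479
Total = $19730.1808

$19730.18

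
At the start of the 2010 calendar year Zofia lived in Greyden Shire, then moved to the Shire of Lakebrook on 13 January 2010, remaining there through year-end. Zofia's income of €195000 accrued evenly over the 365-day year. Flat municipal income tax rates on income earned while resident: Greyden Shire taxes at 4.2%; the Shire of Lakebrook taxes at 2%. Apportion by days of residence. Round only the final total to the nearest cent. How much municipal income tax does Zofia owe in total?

€4041.04

Greyden Shire, 1 January – 12 January 2010: 12 days → €195000 × 4.2% × 12/365 = €269.2603
The Shire of Lakebrook, 13 January – 31 December 2010: 353 days → €195000 × 2% × 353/365 = €3771.7808
Total = €4041.0411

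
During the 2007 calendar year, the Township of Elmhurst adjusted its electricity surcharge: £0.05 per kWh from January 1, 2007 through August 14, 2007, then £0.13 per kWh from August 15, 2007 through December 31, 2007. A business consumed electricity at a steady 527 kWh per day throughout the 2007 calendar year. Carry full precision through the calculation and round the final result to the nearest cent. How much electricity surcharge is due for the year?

£15,477.99

January 1 – August 14, 2007: 226 days × 527 kWh/day = 119,102 kWh at £0.05/kWh → £5,955.10
August 15 – December 31, 2007: 139 days × 527 kWh/day = 73,253 kWh at £0.13/kWh → £9,522.89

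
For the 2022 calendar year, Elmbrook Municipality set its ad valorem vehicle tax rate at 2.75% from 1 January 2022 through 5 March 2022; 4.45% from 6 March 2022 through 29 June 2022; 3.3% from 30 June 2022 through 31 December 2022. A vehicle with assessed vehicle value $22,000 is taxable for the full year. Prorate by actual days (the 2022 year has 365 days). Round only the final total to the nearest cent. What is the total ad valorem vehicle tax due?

1 January – 5 March 2022: 64 days at 2.75% → $22,000 × 2.75% × 64/365 = $106.0822
6 March – 29 June 2022: 116 days at 4.45% → $22,000 × 4.45% × 116/365 = $311.1342
30 June – 31 December 2022: 185 days at 3.3% → $22,000 × 3.3% × 185/365 = $367.9726
Total = $785.1890

$785.19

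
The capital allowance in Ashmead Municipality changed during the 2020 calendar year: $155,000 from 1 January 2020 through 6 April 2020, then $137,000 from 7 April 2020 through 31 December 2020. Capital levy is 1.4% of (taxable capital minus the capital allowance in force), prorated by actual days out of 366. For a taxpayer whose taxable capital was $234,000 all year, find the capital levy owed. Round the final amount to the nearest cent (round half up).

$1,291.21

1 January – 6 April 2020: 97 days, exemption $155,000 → ($234,000 − $155,000) × 1.4% × 97/366 = $293.1202
7 April – 31 December 2020: 269 days, exemption $137,000 → ($234,000 − $137,000) × 1.4% × 269/366 = $998.0929
Total = $1,291.2131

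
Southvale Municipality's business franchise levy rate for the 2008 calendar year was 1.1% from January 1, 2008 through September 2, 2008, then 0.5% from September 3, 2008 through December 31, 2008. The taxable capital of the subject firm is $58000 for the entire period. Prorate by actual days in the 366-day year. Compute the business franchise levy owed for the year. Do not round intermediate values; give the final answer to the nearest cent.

January 1 – September 2, 2008: 246 days at 1.1% → $58000 × 1.1% × 246/366 = $428.8197
September 3 – December 31, 2008: 120 days at 0.5% → $58000 × 0.5% × 120/366 = $95.0820
Total = $523.9016

$523.90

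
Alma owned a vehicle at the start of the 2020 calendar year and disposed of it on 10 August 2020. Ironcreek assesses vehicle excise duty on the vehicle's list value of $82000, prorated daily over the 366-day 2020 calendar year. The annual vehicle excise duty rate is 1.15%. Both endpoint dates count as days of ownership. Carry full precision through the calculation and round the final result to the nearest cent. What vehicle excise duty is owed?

Days held (1 January – 10 August 2020): 223 out of 366
Tax = $82000 × 1.15% × 223/366 = $574.5601

$574.56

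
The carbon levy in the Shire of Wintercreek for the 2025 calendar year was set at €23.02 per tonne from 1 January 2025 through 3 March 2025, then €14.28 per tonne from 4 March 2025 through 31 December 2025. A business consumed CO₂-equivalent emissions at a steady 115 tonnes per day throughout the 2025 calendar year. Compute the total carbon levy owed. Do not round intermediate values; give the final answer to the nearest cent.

1 January – 3 March 2025: 62 days × 115 tonnes/day = 7,130 tonnes at €23.02/tonne → €164132.60
4 March – 31 December 2025: 303 days × 115 tonnes/day = 34,845 tonnes at €14.28/tonne → €497586.60

€661719.20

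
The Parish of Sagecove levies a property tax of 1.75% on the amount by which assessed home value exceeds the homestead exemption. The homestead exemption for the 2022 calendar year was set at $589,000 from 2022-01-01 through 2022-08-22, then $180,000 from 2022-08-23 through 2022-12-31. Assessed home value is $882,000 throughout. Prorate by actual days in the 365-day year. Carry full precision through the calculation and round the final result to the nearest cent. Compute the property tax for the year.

$7,696.36

2022-01-01 to 2022-08-22: 234 days, exemption $589,000 → ($882,000 − $589,000) × 1.75% × 234/365 = $3,287.2192
2022-08-23 to 2022-12-31: 131 days, exemption $180,000 → ($882,000 − $180,000) × 1.75% × 131/365 = $4,409.1370
Total = $7,696.3562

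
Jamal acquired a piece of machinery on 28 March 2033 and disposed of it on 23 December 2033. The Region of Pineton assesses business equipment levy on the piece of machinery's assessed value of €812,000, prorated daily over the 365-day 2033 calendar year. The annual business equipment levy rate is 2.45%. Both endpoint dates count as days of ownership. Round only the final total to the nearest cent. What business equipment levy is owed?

Days held (28 March – 23 December 2033): 271 out of 365
Tax = €812,000 × 2.45% × 271/365 = €14,770.6137

€14,770.61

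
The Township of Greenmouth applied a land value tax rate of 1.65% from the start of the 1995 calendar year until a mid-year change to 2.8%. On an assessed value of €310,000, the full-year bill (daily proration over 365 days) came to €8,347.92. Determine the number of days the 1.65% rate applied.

34 days

Let d = days at the first rate; then 365 − d days at the second rate.
€310,000 × [1.65%·d + 2.8%·(365−d)] / 365 = €8,347.92
Solving gives d = 34, so the new rate took effect on 4 February 1995.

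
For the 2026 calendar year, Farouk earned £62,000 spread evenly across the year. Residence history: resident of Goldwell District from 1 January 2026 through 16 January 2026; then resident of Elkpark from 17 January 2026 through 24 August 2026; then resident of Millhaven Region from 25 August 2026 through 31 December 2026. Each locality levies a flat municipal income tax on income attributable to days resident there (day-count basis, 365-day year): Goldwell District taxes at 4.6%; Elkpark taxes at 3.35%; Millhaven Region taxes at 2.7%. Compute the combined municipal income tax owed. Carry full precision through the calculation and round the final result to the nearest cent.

£1,968.54

Goldwell District, 1 January – 16 January 2026: 16 days → £62,000 × 4.6% × 16/365 = £125.0192
Elkpark, 17 January – 24 August 2026: 220 days → £62,000 × 3.35% × 220/365 = £1,251.8904
Millhaven Region, 25 August – 31 December 2026: 129 days → £62,000 × 2.7% × 129/365 = £591.6329
Total = £1,968.5425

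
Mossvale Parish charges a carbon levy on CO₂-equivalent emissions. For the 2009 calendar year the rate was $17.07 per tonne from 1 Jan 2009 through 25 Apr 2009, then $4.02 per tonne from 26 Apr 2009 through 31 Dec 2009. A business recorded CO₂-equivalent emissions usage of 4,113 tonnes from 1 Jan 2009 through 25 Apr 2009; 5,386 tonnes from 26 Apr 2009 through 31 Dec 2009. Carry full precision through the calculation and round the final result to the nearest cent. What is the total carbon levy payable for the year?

$91860.63

1 Jan – 25 Apr 2009: 4,113 tonnes at $17.07/tonne → $70208.91
26 Apr – 31 Dec 2009: 5,386 tonnes at $4.02/tonne → $21651.72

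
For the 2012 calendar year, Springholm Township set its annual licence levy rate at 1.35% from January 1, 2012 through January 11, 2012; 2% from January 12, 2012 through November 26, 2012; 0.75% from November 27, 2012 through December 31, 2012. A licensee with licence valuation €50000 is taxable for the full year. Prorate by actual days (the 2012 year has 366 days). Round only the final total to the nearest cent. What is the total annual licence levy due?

€930.46

January 1 – January 11, 2012: 11 days at 1.35% → €50000 × 1.35% × 11/366 = €20.2869
January 12 – November 26, 2012: 320 days at 2% → €50000 × 2% × 320/366 = €874.3169
November 27 – December 31, 2012: 35 days at 0.75% → €50000 × 0.75% × 35/366 = €35.8607
Total = €930.4645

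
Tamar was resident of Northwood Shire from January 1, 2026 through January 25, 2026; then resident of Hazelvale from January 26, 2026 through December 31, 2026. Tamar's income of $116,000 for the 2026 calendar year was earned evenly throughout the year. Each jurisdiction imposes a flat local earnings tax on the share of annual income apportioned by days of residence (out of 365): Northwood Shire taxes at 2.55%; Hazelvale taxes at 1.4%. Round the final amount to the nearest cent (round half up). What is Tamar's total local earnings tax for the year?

Northwood Shire, January 1 – January 25, 2026: 25 days → $116,000 × 2.55% × 25/365 = $202.6027
Hazelvale, January 26 – December 31, 2026: 340 days → $116,000 × 1.4% × 340/365 = $1,512.7671
Total = $1,715.3699

$1,715.37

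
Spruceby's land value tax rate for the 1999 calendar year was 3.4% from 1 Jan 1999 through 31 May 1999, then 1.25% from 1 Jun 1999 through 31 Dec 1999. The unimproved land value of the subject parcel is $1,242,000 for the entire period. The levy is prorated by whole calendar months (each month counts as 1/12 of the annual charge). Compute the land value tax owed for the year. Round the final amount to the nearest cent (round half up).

$26,651.25

1 Jan – 31 May 1999: 5 months at 3.4% → $1,242,000 × 3.4% × 5/12 = $17,595.0000
1 Jun – 31 Dec 1999: 7 months at 1.25% → $1,242,000 × 1.25% × 7/12 = $9,056.2500
Total = $26,651.2500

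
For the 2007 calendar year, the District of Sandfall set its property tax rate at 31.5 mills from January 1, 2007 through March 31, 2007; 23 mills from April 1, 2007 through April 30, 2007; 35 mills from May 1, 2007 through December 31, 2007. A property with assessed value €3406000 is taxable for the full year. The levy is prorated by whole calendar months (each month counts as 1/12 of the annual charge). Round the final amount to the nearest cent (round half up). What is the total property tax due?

€112823.75

January 1 – March 31, 2007: 3 months at 31.5 mills → €3406000 × 3.15% × 3/12 = €26822.2500
April 1 – April 30, 2007: 1 month at 23 mills → €3406000 × 2.3% × 1/12 = €6528.1667
May 1 – December 31, 2007: 8 months at 35 mills → €3406000 × 3.5% × 8/12 = €79473.3333
Total = €112823.7500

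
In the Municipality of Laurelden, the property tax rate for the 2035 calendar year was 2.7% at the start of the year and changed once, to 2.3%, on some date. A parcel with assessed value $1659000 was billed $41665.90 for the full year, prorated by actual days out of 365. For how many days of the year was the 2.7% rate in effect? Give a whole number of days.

Let d = days at the first rate; then 365 − d days at the second rate.
$1659000 × [2.7%·d + 2.3%·(365−d)] / 365 = $41665.90
Solving gives d = 193, so the new rate took effect on July 13, 2035.

193 days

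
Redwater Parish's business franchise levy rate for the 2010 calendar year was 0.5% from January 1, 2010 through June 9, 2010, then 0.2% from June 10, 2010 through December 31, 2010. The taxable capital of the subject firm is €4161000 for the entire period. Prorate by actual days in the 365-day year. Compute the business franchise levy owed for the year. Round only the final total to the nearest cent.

€13794.00

January 1 – June 9, 2010: 160 days at 0.5% → €4161000 × 0.5% × 160/365 = €9120.0000
June 10 – December 31, 2010: 205 days at 0.2% → €4161000 × 0.2% × 205/365 = €4674.0000
Total = €13794.0000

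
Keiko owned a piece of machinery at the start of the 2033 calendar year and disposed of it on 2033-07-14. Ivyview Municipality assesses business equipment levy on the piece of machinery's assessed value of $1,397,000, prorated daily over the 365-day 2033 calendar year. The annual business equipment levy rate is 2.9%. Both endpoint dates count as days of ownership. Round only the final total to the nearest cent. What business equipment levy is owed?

$21,643.93

Days held (2033-01-01 to 2033-07-14): 195 out of 365
Tax = $1,397,000 × 2.9% × 195/365 = $21,643.9315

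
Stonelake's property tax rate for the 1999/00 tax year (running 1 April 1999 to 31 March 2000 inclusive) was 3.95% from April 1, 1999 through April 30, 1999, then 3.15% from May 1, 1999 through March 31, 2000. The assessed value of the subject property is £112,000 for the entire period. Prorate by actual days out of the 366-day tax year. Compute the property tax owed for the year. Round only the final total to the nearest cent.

£3,601.44

April 1 – April 30, 1999: 30 days at 3.95% → £112,000 × 3.95% × 30/366 = £362.6230
May 1, 1999 – March 31, 2000: 336 days at 3.15% → £112,000 × 3.15% × 336/366 = £3,238.8197
Total = £3,601.4426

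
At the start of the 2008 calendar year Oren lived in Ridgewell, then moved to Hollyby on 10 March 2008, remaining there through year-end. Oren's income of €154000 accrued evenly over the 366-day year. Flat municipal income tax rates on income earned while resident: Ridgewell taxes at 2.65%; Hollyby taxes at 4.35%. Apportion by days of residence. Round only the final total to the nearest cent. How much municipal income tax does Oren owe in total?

Ridgewell, 1 January – 9 March 2008: 69 days → €154000 × 2.65% × 69/366 = €769.3689
Hollyby, 10 March – 31 December 2008: 297 days → €154000 × 4.35% × 297/366 = €5436.0738
Total = €6205.4426

€6205.44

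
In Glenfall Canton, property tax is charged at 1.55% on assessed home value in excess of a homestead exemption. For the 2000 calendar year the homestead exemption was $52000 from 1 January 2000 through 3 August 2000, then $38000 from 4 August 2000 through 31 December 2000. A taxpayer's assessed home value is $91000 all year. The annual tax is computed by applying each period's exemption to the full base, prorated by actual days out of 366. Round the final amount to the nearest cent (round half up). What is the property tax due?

$693.43

1 January – 3 August 2000: 216 days, exemption $52000 → ($91000 − $52000) × 1.55% × 216/366 = $356.7541
4 August – 31 December 2000: 150 days, exemption $38000 → ($91000 − $38000) × 1.55% × 150/366 = $336.6803
Total = $693.4344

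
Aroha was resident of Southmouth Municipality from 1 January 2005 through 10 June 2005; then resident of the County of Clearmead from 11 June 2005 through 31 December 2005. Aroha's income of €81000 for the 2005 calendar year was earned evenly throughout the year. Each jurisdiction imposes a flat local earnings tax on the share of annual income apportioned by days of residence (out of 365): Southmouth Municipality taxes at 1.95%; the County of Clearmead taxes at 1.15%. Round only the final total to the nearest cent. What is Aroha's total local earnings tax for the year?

Southmouth Municipality, 1 January – 10 June 2005: 161 days → €81000 × 1.95% × 161/365 = €696.7110
The County of Clearmead, 11 June – 31 December 2005: 204 days → €81000 × 1.15% × 204/365 = €520.6192
Total = €1217.3301

€1217.33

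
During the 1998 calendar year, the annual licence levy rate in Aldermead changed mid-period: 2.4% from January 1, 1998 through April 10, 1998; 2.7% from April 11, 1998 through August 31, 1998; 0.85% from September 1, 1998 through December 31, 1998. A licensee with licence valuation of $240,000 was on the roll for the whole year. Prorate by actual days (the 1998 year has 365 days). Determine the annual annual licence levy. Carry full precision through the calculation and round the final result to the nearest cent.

$4,798.68

January 1 – April 10, 1998: 100 days at 2.4% → $240,000 × 2.4% × 100/365 = $1,578.0822
April 11 – August 31, 1998: 143 days at 2.7% → $240,000 × 2.7% × 143/365 = $2,538.7397
September 1 – December 31, 1998: 122 days at 0.85% → $240,000 × 0.85% × 122/365 = $681.8630
Total = $4,798.6849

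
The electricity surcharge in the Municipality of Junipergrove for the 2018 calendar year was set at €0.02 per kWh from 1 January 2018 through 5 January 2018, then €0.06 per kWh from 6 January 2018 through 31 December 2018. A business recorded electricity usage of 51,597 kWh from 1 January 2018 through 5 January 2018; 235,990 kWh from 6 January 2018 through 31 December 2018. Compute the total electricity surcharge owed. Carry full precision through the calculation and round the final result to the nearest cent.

1 January – 5 January 2018: 51,597 kWh at €0.02/kWh → €1031.94
6 January – 31 December 2018: 235,990 kWh at €0.06/kWh → €14159.40

€15191.34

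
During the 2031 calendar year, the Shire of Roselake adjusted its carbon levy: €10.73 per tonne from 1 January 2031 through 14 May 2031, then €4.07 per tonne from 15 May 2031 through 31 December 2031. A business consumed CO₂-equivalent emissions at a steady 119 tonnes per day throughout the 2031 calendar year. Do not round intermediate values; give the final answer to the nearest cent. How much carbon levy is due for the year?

€282,980.81

1 January – 14 May 2031: 134 days × 119 tonnes/day = 15,946 tonnes at €10.73/tonne → €171,100.58
15 May – 31 December 2031: 231 days × 119 tonnes/day = 27,489 tonnes at €4.07/tonne → €111,880.23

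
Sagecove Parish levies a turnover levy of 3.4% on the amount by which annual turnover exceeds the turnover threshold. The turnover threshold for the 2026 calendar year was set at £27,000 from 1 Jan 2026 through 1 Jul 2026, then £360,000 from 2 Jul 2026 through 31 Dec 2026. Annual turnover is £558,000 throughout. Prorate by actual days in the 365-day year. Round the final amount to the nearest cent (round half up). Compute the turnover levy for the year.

£12,377.49

1 Jan – 1 Jul 2026: 182 days, exemption £27,000 → (£558,000 − £27,000) × 3.4% × 182/365 = £9,002.2685
2 Jul – 31 Dec 2026: 183 days, exemption £360,000 → (£558,000 − £360,000) × 3.4% × 183/365 = £3,375.2219
Total = £12,377.4904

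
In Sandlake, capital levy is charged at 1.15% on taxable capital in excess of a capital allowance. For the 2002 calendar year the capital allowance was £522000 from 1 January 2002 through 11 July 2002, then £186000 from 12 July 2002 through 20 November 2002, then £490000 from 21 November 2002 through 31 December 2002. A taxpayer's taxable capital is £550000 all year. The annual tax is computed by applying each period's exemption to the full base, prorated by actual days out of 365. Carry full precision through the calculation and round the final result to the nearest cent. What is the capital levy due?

1 January – 11 July 2002: 192 days, exemption £522000 → (£550000 − £522000) × 1.15% × 192/365 = £169.3808
12 July – 20 November 2002: 132 days, exemption £186000 → (£550000 − £186000) × 1.15% × 132/365 = £1513.8411
21 November – 31 December 2002: 41 days, exemption £490000 → (£550000 − £490000) × 1.15% × 41/365 = £77.5068
Total = £1760.7288

£1760.73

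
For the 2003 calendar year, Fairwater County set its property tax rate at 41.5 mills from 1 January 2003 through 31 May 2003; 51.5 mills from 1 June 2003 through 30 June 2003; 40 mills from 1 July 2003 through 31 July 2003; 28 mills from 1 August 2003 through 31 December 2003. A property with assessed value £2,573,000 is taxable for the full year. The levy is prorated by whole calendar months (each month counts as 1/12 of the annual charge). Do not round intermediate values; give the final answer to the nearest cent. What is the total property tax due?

£94,128.92

1 January – 31 May 2003: 5 months at 41.5 mills → £2,573,000 × 4.15% × 5/12 = £44,491.4583
1 June – 30 June 2003: 1 month at 51.5 mills → £2,573,000 × 5.15% × 1/12 = £11,042.4583
1 July – 31 July 2003: 1 month at 40 mills → £2,573,000 × 4% × 1/12 = £8,576.6667
1 August – 31 December 2003: 5 months at 28 mills → £2,573,000 × 2.8% × 5/12 = £30,018.3333
Total = £94,128.9167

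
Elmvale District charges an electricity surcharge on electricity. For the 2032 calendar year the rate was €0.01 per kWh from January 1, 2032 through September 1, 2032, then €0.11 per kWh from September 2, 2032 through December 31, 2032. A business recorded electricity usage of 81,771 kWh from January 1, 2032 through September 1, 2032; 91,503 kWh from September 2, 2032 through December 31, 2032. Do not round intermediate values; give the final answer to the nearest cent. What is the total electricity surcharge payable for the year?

January 1 – September 1, 2032: 81,771 kWh at €0.01/kWh → €817.71
September 2 – December 31, 2032: 91,503 kWh at €0.11/kWh → €10,065.33

€10,883.04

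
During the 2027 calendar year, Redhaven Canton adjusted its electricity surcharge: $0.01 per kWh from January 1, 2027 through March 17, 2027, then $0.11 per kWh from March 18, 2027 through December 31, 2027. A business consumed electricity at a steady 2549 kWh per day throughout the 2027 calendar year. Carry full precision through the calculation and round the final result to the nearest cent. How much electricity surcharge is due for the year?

January 1 – March 17, 2027: 76 days × 2549 kWh/day = 193,724 kWh at $0.01/kWh → $1937.24
March 18 – December 31, 2027: 289 days × 2549 kWh/day = 736,661 kWh at $0.11/kWh → $81032.71

$82969.95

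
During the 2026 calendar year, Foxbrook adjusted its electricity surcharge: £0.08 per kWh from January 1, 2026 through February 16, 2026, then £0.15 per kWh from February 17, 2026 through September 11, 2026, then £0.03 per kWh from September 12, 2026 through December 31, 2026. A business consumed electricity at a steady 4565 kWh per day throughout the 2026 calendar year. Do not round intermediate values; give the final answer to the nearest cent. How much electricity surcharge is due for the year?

January 1 – February 16, 2026: 47 days × 4565 kWh/day = 214,555 kWh at £0.08/kWh → £17,164.40
February 17 – September 11, 2026: 207 days × 4565 kWh/day = 944,955 kWh at £0.15/kWh → £141,743.25
September 12 – December 31, 2026: 111 days × 4565 kWh/day = 506,715 kWh at £0.03/kWh → £15,201.45

£174,109.10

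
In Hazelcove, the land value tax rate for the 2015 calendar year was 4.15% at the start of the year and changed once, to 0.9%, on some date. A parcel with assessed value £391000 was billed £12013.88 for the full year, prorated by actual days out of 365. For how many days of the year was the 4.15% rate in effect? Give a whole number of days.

244 days

Let d = days at the first rate; then 365 − d days at the second rate.
£391000 × [4.15%·d + 0.9%·(365−d)] / 365 = £12013.88
Solving gives d = 244, so the new rate took effect on September 2, 2015.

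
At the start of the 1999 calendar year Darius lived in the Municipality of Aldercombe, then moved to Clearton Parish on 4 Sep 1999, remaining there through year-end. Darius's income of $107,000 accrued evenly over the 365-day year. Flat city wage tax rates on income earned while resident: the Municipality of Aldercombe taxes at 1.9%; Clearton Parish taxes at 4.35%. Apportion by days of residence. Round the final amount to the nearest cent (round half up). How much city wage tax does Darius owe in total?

The Municipality of Aldercombe, 1 Jan – 3 Sep 1999: 246 days → $107,000 × 1.9% × 246/365 = $1,370.1863
Clearton Parish, 4 Sep – 31 Dec 1999: 119 days → $107,000 × 4.35% × 119/365 = $1,517.4945
Total = $2,887.6808

$2,887.68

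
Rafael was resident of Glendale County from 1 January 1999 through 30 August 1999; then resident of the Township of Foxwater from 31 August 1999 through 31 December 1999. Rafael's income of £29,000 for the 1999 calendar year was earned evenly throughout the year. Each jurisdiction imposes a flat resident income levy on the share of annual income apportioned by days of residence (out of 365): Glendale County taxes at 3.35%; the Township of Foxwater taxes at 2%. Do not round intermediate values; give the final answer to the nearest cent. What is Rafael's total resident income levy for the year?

Glendale County, 1 January – 30 August 1999: 242 days → £29,000 × 3.35% × 242/365 = £644.1178
The Township of Foxwater, 31 August – 31 December 1999: 123 days → £29,000 × 2% × 123/365 = £195.4521
Total = £839.5699

£839.57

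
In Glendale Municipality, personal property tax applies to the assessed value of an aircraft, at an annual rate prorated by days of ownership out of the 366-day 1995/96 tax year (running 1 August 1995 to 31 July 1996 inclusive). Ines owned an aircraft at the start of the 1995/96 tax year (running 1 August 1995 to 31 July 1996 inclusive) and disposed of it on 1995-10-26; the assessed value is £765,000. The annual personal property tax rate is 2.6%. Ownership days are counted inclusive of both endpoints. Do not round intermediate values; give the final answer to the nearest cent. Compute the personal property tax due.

Days held (1995-08-01 to 1995-10-26): 87 out of 366
Tax = £765,000 × 2.6% × 87/366 = £4,727.9508

£4,727.95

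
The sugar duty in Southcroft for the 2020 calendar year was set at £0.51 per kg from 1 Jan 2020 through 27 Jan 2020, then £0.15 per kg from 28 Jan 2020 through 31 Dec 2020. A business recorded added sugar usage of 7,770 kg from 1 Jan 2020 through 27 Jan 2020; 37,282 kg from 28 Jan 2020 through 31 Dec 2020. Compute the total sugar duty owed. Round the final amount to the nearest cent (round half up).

1 Jan – 27 Jan 2020: 7,770 kg at £0.51/kg → £3,962.70
28 Jan – 31 Dec 2020: 37,282 kg at £0.15/kg → £5,592.30

£9,555.00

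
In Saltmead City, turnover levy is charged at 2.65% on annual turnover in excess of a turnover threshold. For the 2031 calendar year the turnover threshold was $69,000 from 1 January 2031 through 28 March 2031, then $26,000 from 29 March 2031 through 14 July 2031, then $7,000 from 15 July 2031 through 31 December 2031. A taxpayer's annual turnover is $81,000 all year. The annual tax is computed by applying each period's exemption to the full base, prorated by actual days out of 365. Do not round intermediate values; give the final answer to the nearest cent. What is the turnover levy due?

1 January – 28 March 2031: 87 days, exemption $69,000 → ($81,000 − $69,000) × 2.65% × 87/365 = $75.7973
29 March – 14 July 2031: 108 days, exemption $26,000 → ($81,000 − $26,000) × 2.65% × 108/365 = $431.2603
15 July – 31 December 2031: 170 days, exemption $7,000 → ($81,000 − $7,000) × 2.65% × 170/365 = $913.3425
Total = $1,420.4000

$1,420.40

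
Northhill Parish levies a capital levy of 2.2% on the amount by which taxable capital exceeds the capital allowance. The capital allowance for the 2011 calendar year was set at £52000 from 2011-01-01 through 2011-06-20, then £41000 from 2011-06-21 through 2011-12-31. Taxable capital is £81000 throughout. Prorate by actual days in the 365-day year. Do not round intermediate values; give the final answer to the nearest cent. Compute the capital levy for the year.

2011-01-01 to 2011-06-20: 171 days, exemption £52000 → (£81000 − £52000) × 2.2% × 171/365 = £298.8986
2011-06-21 to 2011-12-31: 194 days, exemption £41000 → (£81000 − £41000) × 2.2% × 194/365 = £467.7260
Total = £766.6247

£766.62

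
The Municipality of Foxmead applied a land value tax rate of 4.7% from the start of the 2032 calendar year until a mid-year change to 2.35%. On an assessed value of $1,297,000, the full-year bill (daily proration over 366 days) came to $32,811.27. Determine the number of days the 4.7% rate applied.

Let d = days at the first rate; then 366 − d days at the second rate.
$1,297,000 × [4.7%·d + 2.35%·(366−d)] / 366 = $32,811.27
Solving gives d = 28, so the new rate took effect on 29 Jan 2032.

28 days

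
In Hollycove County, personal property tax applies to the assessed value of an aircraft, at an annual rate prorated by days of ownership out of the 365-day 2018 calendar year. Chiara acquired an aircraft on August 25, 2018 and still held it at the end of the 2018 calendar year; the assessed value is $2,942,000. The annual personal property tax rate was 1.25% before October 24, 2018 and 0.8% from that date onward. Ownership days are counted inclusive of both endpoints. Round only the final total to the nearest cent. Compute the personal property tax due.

August 25 – October 23, 2018: 60 days at 1.25% → $2,942,000 × 1.25% × 60/365 = $6,045.2055
October 24 – December 31, 2018: 69 days at 0.8% → $2,942,000 × 0.8% × 69/365 = $4,449.2712
Total = $10,494.4767

$10,494.48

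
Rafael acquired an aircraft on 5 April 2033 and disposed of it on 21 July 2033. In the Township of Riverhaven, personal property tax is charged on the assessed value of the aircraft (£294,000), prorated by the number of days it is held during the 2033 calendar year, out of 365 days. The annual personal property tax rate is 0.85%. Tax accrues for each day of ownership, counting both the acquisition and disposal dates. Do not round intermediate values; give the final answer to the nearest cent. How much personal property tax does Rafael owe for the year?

£739.43

Days held (5 April – 21 July 2033): 108 out of 365
Tax = £294,000 × 0.85% × 108/365 = £739.4301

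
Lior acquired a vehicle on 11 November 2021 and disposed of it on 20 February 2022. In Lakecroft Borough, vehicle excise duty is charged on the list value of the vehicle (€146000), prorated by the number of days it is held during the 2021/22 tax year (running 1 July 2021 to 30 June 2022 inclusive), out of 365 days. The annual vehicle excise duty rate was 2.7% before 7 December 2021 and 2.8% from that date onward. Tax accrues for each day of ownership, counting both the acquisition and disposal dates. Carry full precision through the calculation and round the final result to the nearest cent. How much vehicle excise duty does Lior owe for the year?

11 November – 6 December 2021: 26 days at 2.7% → €146000 × 2.7% × 26/365 = €280.8000
7 December 2021 – 20 February 2022: 76 days at 2.8% → €146000 × 2.8% × 76/365 = €851.2000
Total = €1132.0000

€1132.00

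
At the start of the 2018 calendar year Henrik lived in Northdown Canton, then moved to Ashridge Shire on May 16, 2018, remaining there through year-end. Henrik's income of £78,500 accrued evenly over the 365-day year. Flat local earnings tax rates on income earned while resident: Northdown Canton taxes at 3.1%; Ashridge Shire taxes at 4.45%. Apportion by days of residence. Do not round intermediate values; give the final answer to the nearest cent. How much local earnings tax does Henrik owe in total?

Northdown Canton, January 1 – May 15, 2018: 135 days → £78,500 × 3.1% × 135/365 = £900.0616
Ashridge Shire, May 16 – December 31, 2018: 230 days → £78,500 × 4.45% × 230/365 = £2,201.2260
Total = £3,101.2877

£3,101.29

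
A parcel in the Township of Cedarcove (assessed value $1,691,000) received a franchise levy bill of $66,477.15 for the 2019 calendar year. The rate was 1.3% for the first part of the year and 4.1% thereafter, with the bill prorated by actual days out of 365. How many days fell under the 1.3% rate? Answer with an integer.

Let d = days at the first rate; then 365 − d days at the second rate.
$1,691,000 × [1.3%·d + 4.1%·(365−d)] / 365 = $66,477.15
Solving gives d = 22, so the new rate took effect on 23 Jan 2019.

22 days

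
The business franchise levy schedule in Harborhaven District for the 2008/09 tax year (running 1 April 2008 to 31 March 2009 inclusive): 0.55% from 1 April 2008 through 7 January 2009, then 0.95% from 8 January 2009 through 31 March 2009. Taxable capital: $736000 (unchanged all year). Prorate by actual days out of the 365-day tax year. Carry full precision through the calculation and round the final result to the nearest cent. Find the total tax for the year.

1 April 2008 – 7 January 2009: 282 days at 0.55% → $736000 × 0.55% × 282/365 = $3127.4959
8 January – 31 March 2009: 83 days at 0.95% → $736000 × 0.95% × 83/365 = $1589.9616
Total = $4717.4575

$4717.46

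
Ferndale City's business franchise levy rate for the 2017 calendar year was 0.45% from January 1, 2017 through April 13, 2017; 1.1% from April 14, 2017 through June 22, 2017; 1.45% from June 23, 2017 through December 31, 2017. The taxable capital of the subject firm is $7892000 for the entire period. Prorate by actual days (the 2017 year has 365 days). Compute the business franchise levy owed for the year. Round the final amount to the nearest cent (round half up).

$86866.05

January 1 – April 13, 2017: 103 days at 0.45% → $7892000 × 0.45% × 103/365 = $10021.7589
April 14 – June 22, 2017: 70 days at 1.1% → $7892000 × 1.1% × 70/365 = $16648.8767
June 23 – December 31, 2017: 192 days at 1.45% → $7892000 × 1.45% × 192/365 = $60195.4192
Total = $86866.0548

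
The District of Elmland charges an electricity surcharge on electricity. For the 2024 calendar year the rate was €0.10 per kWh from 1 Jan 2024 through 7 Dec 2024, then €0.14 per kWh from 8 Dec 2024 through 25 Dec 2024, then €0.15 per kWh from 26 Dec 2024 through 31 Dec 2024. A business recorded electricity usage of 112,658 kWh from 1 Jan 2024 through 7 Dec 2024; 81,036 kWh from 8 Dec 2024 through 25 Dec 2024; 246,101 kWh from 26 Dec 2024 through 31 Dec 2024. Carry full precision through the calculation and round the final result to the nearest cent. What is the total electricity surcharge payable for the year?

1 Jan – 7 Dec 2024: 112,658 kWh at €0.10/kWh → €11,265.80
8 Dec – 25 Dec 2024: 81,036 kWh at €0.14/kWh → €11,345.04
26 Dec – 31 Dec 2024: 246,101 kWh at €0.15/kWh → €36,915.15

€59,525.99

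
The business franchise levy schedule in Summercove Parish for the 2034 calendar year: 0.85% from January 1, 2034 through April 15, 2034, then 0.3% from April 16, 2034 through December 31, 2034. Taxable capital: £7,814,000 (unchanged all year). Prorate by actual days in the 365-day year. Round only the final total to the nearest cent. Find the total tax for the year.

January 1 – April 15, 2034: 105 days at 0.85% → £7,814,000 × 0.85% × 105/365 = £19,106.8356
April 16 – December 31, 2034: 260 days at 0.3% → £7,814,000 × 0.3% × 260/365 = £16,698.4110
Total = £35,805.2466

£35,805.25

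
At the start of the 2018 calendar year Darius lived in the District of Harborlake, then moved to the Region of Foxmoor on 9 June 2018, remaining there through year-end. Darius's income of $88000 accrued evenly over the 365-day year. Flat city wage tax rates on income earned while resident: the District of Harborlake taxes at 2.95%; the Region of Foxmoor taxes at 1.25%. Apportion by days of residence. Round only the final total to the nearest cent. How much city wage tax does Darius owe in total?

$1751.68

The District of Harborlake, 1 January – 8 June 2018: 159 days → $88000 × 2.95% × 159/365 = $1130.8603
The Region of Foxmoor, 9 June – 31 December 2018: 206 days → $88000 × 1.25% × 206/365 = $620.8219
Total = $1751.6822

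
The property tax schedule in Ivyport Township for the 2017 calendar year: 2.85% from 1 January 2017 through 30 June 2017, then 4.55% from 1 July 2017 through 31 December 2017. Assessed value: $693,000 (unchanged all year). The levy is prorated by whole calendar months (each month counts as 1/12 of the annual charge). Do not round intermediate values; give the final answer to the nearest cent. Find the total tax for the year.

$25,641.00

1 January – 30 June 2017: 6 months at 2.85% → $693,000 × 2.85% × 6/12 = $9,875.2500
1 July – 31 December 2017: 6 months at 4.55% → $693,000 × 4.55% × 6/12 = $15,765.7500
Total = $25,641.0000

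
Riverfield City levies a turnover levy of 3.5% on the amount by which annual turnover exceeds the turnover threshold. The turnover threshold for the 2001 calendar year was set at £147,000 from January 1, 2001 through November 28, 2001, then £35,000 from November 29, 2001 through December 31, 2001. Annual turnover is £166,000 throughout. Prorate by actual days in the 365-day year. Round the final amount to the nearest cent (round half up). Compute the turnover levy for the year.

£1,019.41

January 1 – November 28, 2001: 332 days, exemption £147,000 → (£166,000 − £147,000) × 3.5% × 332/365 = £604.8767
November 29 – December 31, 2001: 33 days, exemption £35,000 → (£166,000 − £35,000) × 3.5% × 33/365 = £414.5342
Total = £1,019.4110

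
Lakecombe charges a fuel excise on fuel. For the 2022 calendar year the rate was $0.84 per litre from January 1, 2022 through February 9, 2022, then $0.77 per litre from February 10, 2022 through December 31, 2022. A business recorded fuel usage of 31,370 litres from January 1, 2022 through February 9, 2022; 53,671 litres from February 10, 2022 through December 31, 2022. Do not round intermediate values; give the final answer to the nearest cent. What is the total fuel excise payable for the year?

January 1 – February 9, 2022: 31,370 litres at $0.84/litre → $26350.80
February 10 – December 31, 2022: 53,671 litres at $0.77/litre → $41326.67

$67677.47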